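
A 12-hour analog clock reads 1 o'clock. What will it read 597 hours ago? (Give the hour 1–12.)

Dividing 597 by 12 gives quotient 49 and remainder 9.
1 − 9 → 4 on a 12-hour dial.

4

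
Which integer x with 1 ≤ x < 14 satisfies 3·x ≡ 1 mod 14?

5

14 = 4·3 + 2
3 = 1·2 + 1
2 = 2·1 + 0
Back-substituting gives 3·5 ≡ 1 (mod 14).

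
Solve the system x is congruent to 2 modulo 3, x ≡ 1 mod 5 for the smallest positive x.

Since 5·2 ≡ 1 (mod 3), take x = 1 + 5·((2−1)·2 mod 3) = 1 + 5·2 = 11.
Check: 11 mod 3 = 2, 11 mod 5 = 1.

11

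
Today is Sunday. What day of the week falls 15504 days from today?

15504 = 2214·7 + 6, so 15504 mod 7 = 6.
Sunday + 6 days → Saturday.

Saturday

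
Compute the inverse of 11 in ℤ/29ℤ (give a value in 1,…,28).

8

11·8 = 88 = 3·29 + 1, so 11⁻¹ ≡ 8 (mod 29).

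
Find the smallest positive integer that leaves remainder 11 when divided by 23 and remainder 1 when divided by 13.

287

x ≡ 1 (mod 13) gives x ∈ {1, 14, 27, 40, 53, 66, 79, 92, …}.
The first of these with x mod 23 = 11 is 287.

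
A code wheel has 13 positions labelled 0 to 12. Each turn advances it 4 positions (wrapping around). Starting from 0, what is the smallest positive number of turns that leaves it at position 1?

13 = 3·4 + 1
4 = 4·1 + 0
Back-substituting gives 4·10 ≡ 1 (mod 13).

10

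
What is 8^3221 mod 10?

Last digits of 8^n: 8, 4, 2, 6 (period 4).
3221 leaves remainder 1 on division by 4, so 8^3221 ends in 8.

8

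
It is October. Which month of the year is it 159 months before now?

Dividing 159 by 12 gives quotient 13 and remainder 3.
October − 3 months → July.

July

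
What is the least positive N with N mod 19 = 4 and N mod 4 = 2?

42

Since 4·5 ≡ 1 (mod 19), take x = 2 + 4·((4−2)·5 mod 19) = 2 + 4·10 = 42.
Check: 42 mod 19 = 4, 42 mod 4 = 2.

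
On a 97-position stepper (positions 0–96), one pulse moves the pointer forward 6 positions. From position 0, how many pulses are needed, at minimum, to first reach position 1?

6·81 = 486 = 5·97 + 1, so 6⁻¹ ≡ 81 (mod 97).

81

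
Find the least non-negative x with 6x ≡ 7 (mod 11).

3

The inverse of 6 mod 11 is 2 (since 6·2 = 12 ≡ 1).
Multiplying both sides by 2: x ≡ 2·7 = 14 ≡ 3 (mod 11).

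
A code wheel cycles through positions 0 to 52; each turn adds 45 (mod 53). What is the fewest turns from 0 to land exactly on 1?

33

45·33 = 1485 = 28·53 + 1, so 45⁻¹ ≡ 33 (mod 53).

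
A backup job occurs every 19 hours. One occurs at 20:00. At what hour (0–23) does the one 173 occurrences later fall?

19

173·19 = 3287.
3287 mod 24 = 23 (since 136·24 = 3264).
(20 + 23) mod 24 = 19.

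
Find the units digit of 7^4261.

The units digit of 7^n cycles with period 4: 7, 9, 3, 1, …
4261 mod 4 = 1, so the last digit matches 7^1 = 7.

7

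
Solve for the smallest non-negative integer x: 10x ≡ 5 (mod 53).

27

10⁻¹ ≡ 16 (mod 53) because 10·16 = 160 = 3·53 + 1.
So x ≡ 16·5 = 80 ≡ 27 (mod 53).
Check: 10·27 = 270 = 5·53 + 5.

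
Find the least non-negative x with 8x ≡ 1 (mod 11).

8⁻¹ ≡ 7 (mod 11) because 8·7 = 56 = 5·11 + 1.
Multiplying both sides by 7: x ≡ 7·1 = 7 ≡ 7 (mod 11).

7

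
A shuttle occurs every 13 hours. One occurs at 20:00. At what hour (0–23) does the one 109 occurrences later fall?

21

109·13 = 1417.
1417 = 59·24 + 1, so 1417 mod 24 = 1.
(20 + 1) mod 24 = 21.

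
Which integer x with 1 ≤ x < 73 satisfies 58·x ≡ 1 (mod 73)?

73 = 1·58 + 15
58 = 3·15 + 13
15 = 1·13 + 2
13 = 6·2 + 1
2 = 2·1 + 0
Back-substituting gives 58·34 ≡ 1 (mod 73).

34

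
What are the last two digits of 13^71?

37

Successive squares of 13 mod 100: 13^1≡13, 13^2≡69, 13^4≡61, 13^8≡21, 13^16≡41, 13^32≡81, 13^64≡61.
Since 71 = 1 + 2 + 4 + 64 in binary, 13^71 ≡ 13·69·61·61 ≡ 37 (mod 100).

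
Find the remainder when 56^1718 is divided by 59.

Successive squares of 56 mod 59: 56^1≡56, 56^2≡9, 56^4≡22, 56^8≡12, 56^16≡26, 56^32≡27, 56^64≡21, 56^128≡28, 56^256≡17, 56^512≡53, 56^1024≡36.
1718 = 2 + 4 + 16 + 32 + 128 + 512 + 1024, so 56^1718 ≡ 9·22·26·27·28·53·36 ≡ 4 (mod 59).

4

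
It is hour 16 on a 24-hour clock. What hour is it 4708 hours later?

20

4708 mod 24 = 4 (since 196·24 = 4704).
(16 + 4) mod 24 = 20.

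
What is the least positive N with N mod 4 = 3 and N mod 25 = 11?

Since 25·1 ≡ 1 (mod 4), take x = 11 + 25·((3−11)·1 mod 4) = 11 + 25·0 = 11.
Check: 11 mod 4 = 3, 11 mod 25 = 11.

11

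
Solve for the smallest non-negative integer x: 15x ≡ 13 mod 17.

The inverse of 15 mod 17 is 8 (since 15·8 = 120 ≡ 1).
Multiplying both sides by 8: x ≡ 8·13 = 104 ≡ 2 (mod 17).

2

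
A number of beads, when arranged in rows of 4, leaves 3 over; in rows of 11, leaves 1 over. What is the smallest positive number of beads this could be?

23

Since 11·3 ≡ 1 (mod 4), take x = 1 + 11·((3−1)·3 mod 4) = 1 + 11·2 = 23.
Check: 23 mod 4 = 3, 23 mod 11 = 1.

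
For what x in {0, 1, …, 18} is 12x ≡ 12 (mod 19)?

1

12⁻¹ ≡ 8 (mod 19) because 12·8 = 96 = 5·19 + 1.
So x ≡ 8·12 = 96 ≡ 1 (mod 19).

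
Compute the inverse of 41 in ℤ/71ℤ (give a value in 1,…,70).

41·26 = 1066 = 15·71 + 1, so 41⁻¹ ≡ 26 (mod 71).

26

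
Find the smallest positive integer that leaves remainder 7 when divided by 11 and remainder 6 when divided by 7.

x ≡ 6 (mod 7) gives x ∈ {6, 13, 20, 27, 34, 41, 48, 55, …}.
The first of these with x mod 11 = 7 is 62.

62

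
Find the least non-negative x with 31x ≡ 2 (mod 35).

17

The inverse of 31 mod 35 is 26 (since 31·26 = 806 ≡ 1).
Multiplying both sides by 26: x ≡ 26·2 = 52 ≡ 17 (mod 35).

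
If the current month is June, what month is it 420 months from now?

420 − 35·12 = 0, so 420 ≡ 0 (mod 12).
June + 0 months → June.

June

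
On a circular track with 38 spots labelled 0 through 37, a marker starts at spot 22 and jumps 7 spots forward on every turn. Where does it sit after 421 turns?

421·7 = 2947.
2947 mod 38 = 21 (since 77·38 = 2926).
(22 + 21) mod 38 = 5.

5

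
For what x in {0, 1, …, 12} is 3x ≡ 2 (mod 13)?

3⁻¹ ≡ 9 (mod 13) because 3·9 = 27 = 2·13 + 1.
So x ≡ 9·2 = 18 ≡ 5 (mod 13).
Check: 3·5 = 15 = 1·13 + 2.

5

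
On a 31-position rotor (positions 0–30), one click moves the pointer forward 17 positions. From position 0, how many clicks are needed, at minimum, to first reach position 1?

31 = 1·17 + 14
17 = 1·14 + 3
14 = 4·3 + 2
3 = 1·2 + 1
2 = 2·1 + 0
Back-substituting gives 17·11 ≡ 1 (mod 31).

11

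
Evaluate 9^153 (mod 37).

1

By repeated squaring mod 37: 9^1≡9, 9^2≡7, 9^4≡12, 9^8≡33, 9^16≡16, 9^32≡34, 9^64≡9, 9^128≡7.
Since 153 = 1 + 8 + 16 + 128 in binary, 9^153 ≡ 9·33·16·7 ≡ 1 (mod 37).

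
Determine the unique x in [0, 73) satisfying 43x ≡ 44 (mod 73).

The inverse of 43 mod 73 is 17 (since 43·17 = 731 ≡ 1).
Multiplying both sides by 17: x ≡ 17·44 = 748 ≡ 18 (mod 73).

18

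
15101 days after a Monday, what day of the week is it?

Wednesday

15101 mod 7 = 2 (since 2157·7 = 15099).
Monday + 2 days → Wednesday.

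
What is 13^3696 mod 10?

1

The units digit of 13^n cycles with period 4: 3, 9, 7, 1, …
3696 leaves remainder 0 on division by 4, so 13^3696 ends in 1.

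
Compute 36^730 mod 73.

Successive squares of 36 mod 73: 36^1≡36, 36^2≡55, 36^4≡32, 36^8≡2, 36^16≡4, 36^32≡16, 36^64≡37, 36^128≡55, 36^256≡32, 36^512≡2.
Since 730 = 2 + 8 + 16 + 64 + 128 + 512 in binary, 36^730 ≡ 55·2·4·37·55·2 ≡ 37 (mod 73).

37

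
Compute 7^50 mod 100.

49

Successive squares of 7 mod 100: 7^1≡7, 7^2≡49, 7^4≡1, 7^8≡1, 7^16≡1, 7^32≡1.
50 = 2 + 16 + 32, so 7^50 ≡ 49·1·1 ≡ 49 (mod 100).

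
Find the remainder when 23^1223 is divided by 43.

17

Successive squares of 23 mod 43: 23^1≡23, 23^2≡13, 23^4≡40, 23^8≡9, 23^16≡38, 23^32≡25, 23^64≡23, 23^128≡13, 23^256≡40, 23^512≡9, 23^1024≡38.
Since 1223 = 1 + 2 + 4 + 64 + 128 + 1024 in binary, 23^1223 ≡ 23·13·40·23·13·38 ≡ 17 (mod 43).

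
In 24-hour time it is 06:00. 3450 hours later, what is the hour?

3450 − 143·24 = 18, so 3450 ≡ 18 (mod 24).
(6 + 18) mod 24 = 0.

0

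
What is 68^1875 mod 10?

2

The units digit of 68^n cycles with period 4: 8, 4, 2, 6, …
1875 mod 4 = 3, so the last digit matches 8^3 = 2.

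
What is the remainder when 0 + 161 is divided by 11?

7

161 mod 11 = 7 (since 14·11 = 154).
(0 + 7) mod 11 = 7.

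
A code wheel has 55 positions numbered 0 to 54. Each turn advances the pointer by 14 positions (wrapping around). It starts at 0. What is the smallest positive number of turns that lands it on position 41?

14⁻¹ ≡ 4 (mod 55) because 14·4 = 56 = 1·55 + 1.
So x ≡ 4·41 = 164 ≡ 54 (mod 55).
Check: 14·54 = 756 = 13·55 + 41.

54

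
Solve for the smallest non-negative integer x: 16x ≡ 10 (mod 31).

20

The inverse of 16 mod 31 is 2 (since 16·2 = 32 ≡ 1).
So x ≡ 2·10 = 20 ≡ 20 (mod 31).
Check: 16·20 = 320 = 10·31 + 10.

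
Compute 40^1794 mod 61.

Successive squares of 40 mod 61: 40^1≡40, 40^2≡14, 40^4≡13, 40^8≡47, 40^16≡13, 40^32≡47, 40^64≡13, 40^128≡47, 40^256≡13, 40^512≡47, 40^1024≡13.
Since 1794 = 2 + 256 + 512 + 1024 in binary, 40^1794 ≡ 14·13·47·13 ≡ 60 (mod 61).

60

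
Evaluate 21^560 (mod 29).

By repeated squaring mod 29: 21^1≡21, 21^2≡6, 21^4≡7, 21^8≡20, 21^16≡23, 21^32≡7, 21^64≡20, 21^128≡23, 21^256≡7, 21^512≡20.
Since 560 = 16 + 32 + 512 in binary, 21^560 ≡ 23·7·20 ≡ 1 (mod 29).

1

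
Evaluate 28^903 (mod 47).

9

By repeated squaring mod 47: 28^1≡28, 28^2≡32, 28^4≡37, 28^8≡6, 28^16≡36, 28^32≡27, 28^64≡24, 28^128≡12, 28^256≡3, 28^512≡9.
Since 903 = 1 + 2 + 4 + 128 + 256 + 512 in binary, 28^903 ≡ 28·32·37·12·3·9 ≡ 9 (mod 47).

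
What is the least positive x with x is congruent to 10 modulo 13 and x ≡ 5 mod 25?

205

x ≡ 10 (mod 13) gives x ∈ {10, 23, 36, 49, 62, 75, 88, 101, …}.
The first of these with x mod 25 = 5 is 205.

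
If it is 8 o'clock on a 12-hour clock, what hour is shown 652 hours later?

652 − 54·12 = 4, so 652 ≡ 4 (mod 12).
8 + 4 → 12 on a 12-hour dial.

12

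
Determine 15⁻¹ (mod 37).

5

15·5 = 75 = 2·37 + 1, so 15⁻¹ ≡ 5 (mod 37).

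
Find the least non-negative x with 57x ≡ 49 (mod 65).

57⁻¹ ≡ 8 (mod 65) because 57·8 = 456 = 7·65 + 1.
So x ≡ 8·49 = 392 ≡ 2 (mod 65).
Check: 57·2 = 114 = 1·65 + 49.

2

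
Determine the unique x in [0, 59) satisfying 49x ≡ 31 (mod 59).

50

49⁻¹ ≡ 53 (mod 59) because 49·53 = 2597 = 44·59 + 1.
Multiplying both sides by 53: x ≡ 53·31 = 1643 ≡ 50 (mod 59).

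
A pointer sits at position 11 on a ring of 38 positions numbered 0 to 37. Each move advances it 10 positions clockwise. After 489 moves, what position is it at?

489·10 = 4890.
4890 mod 38 = 26 (since 128·38 = 4864).
(11 + 26) mod 38 = 37.

37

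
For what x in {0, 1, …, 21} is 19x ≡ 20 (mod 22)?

8

The inverse of 19 mod 22 is 7 (since 19·7 = 133 ≡ 1).
So x ≡ 7·20 = 140 ≡ 8 (mod 22).
Check: 19·8 = 152 = 6·22 + 20.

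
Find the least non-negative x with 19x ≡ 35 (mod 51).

19⁻¹ ≡ 43 (mod 51) because 19·43 = 817 = 16·51 + 1.
So x ≡ 43·35 = 1505 ≡ 26 (mod 51).

26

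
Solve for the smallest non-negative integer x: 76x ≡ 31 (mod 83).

76⁻¹ ≡ 71 (mod 83) because 76·71 = 5396 = 65·83 + 1.
So x ≡ 71·31 = 2201 ≡ 43 (mod 83).

43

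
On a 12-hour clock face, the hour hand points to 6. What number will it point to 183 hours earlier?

3

183 mod 12 = 3 (since 15·12 = 180).
6 − 3 → 3 on a 12-hour dial.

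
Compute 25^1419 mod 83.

31

Square-and-reduce mod 83: 25^1≡25, 25^2≡44, 25^4≡27, 25^8≡65, 25^16≡75, 25^32≡64, 25^64≡29, 25^128≡11, 25^256≡38, 25^512≡33, 25^1024≡10.
Since 1419 = 1 + 2 + 8 + 128 + 256 + 1024 in binary, 25^1419 ≡ 25·44·65·11·38·10 ≡ 31 (mod 83).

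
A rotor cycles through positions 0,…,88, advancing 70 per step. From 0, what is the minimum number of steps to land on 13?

4

70⁻¹ ≡ 14 (mod 89) because 70·14 = 980 = 11·89 + 1.
So x ≡ 14·13 = 182 ≡ 4 (mod 89).
Check: 70·4 = 280 = 3·89 + 13.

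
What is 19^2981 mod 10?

Powers of 9 mod 10 repeat with period 2: 9, 1.
2981 leaves remainder 1 on division by 2, so 19^2981 ends in 9.

9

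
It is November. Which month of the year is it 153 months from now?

August

153 mod 12 = 9 (since 12·12 = 144).
November + 9 months → August.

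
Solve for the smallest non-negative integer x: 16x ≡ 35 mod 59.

28

The inverse of 16 mod 59 is 48 (since 16·48 = 768 ≡ 1).
Multiplying both sides by 48: x ≡ 48·35 = 1680 ≡ 28 (mod 59).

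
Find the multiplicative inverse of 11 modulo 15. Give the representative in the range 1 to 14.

11·11 = 121 = 8·15 + 1, so 11⁻¹ ≡ 11 (mod 15).

11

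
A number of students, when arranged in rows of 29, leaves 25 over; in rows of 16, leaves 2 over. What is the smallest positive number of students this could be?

402

x ≡ 2 (mod 16) gives x ∈ {2, 18, 34, 50, 66, 82, 98, 114, …}.
The first of these with x mod 29 = 25 is 402.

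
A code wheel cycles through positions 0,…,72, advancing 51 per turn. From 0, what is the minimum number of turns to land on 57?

14

The inverse of 51 mod 73 is 63 (since 51·63 = 3213 ≡ 1).
Multiplying both sides by 63: x ≡ 63·57 = 3591 ≡ 14 (mod 73).
Check: 51·14 = 714 = 9·73 + 57.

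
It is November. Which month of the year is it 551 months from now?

551 mod 12 = 11 (since 45·12 = 540).
November + 11 months → October.

October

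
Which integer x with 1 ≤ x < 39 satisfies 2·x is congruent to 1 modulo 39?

20

39 = 19·2 + 1
2 = 2·1 + 0
Back-substituting gives 2·20 ≡ 1 (mod 39).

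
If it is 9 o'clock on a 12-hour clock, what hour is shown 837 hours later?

837 − 69·12 = 9, so 837 ≡ 9 (mod 12).
9 + 9 → 6 on a 12-hour dial.

6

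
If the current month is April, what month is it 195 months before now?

January

Dividing 195 by 12 gives quotient 16 and remainder 3.
April − 3 months → January.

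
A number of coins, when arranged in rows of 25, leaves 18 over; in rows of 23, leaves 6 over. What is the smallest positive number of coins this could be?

443

Since 23·12 ≡ 1 (mod 25), take x = 6 + 23·((18−6)·12 mod 25) = 6 + 23·19 = 443.
Check: 443 mod 25 = 18, 443 mod 23 = 6.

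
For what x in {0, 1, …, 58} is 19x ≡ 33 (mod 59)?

19⁻¹ ≡ 28 (mod 59) because 19·28 = 532 = 9·59 + 1.
So x ≡ 28·33 = 924 ≡ 39 (mod 59).

39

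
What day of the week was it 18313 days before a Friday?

Thursday

18313 = 2616·7 + 1, so 18313 mod 7 = 1.
Friday − 1 day → Thursday.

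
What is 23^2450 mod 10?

9

Last digits of 3^n: 3, 9, 7, 1 (period 4).
2450 mod 4 = 2, so the last digit matches 3^2 = 9.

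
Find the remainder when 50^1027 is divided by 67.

By repeated squaring mod 67: 50^1≡50, 50^2≡21, 50^4≡39, 50^8≡47, 50^16≡65, 50^32≡4, 50^64≡16, 50^128≡55, 50^256≡10, 50^512≡33, 50^1024≡17.
1027 = 1 + 2 + 1024, so 50^1027 ≡ 50·21·17 ≡ 28 (mod 67).

28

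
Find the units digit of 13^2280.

The units digit of 13^n cycles with period 4: 3, 9, 7, 1, …
2280 mod 4 = 0, so the last digit matches 3^4 = 1.

1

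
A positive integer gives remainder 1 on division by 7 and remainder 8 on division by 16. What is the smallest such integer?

8

Since 16·4 ≡ 1 (mod 7), take x = 8 + 16·((1−8)·4 mod 7) = 8 + 16·0 = 8.
Check: 8 mod 7 = 1, 8 mod 16 = 8.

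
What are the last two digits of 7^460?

01

Successive squares of 7 mod 100: 7^1≡7, 7^2≡49, 7^4≡1, 7^8≡1, 7^16≡1, 7^32≡1, 7^64≡1, 7^128≡1, 7^256≡1.
Since 460 = 4 + 8 + 64 + 128 + 256 in binary, 7^460 ≡ 1·1·1·1·1 ≡ 1 (mod 100).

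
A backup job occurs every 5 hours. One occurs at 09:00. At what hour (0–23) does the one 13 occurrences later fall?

2

13·5 = 65.
65 − 2·24 = 17, so 65 ≡ 17 (mod 24).
(9 + 17) mod 24 = 2.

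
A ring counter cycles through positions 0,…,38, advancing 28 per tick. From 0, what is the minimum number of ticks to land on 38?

32

The inverse of 28 mod 39 is 7 (since 28·7 = 196 ≡ 1).
Multiplying both sides by 7: x ≡ 7·38 = 266 ≡ 32 (mod 39).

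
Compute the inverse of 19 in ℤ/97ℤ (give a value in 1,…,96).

19·46 = 874 = 9·97 + 1, so 19⁻¹ ≡ 46 (mod 97).

46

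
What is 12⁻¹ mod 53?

53 = 4·12 + 5
12 = 2·5 + 2
5 = 2·2 + 1
2 = 2·1 + 0
Back-substituting gives 12·31 ≡ 1 (mod 53).

31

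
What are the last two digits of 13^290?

By repeated squaring mod 100: 13^1≡13, 13^2≡69, 13^4≡61, 13^8≡21, 13^16≡41, 13^32≡81, 13^64≡61, 13^128≡21, 13^256≡41.
Since 290 = 2 + 32 + 256 in binary, 13^290 ≡ 69·81·41 ≡ 49 (mod 100).

49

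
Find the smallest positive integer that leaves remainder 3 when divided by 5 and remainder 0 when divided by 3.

3

Since 3·2 ≡ 1 (mod 5), take x = 0 + 3·((3−0)·2 mod 5) = 0 + 3·1 = 3.
Check: 3 mod 5 = 3, 3 mod 3 = 0.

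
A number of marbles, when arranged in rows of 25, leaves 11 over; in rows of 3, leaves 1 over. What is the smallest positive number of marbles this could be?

61

Since 3·17 ≡ 1 (mod 25), take x = 1 + 3·((11−1)·17 mod 25) = 1 + 3·20 = 61.
Check: 61 mod 25 = 11, 61 mod 3 = 1.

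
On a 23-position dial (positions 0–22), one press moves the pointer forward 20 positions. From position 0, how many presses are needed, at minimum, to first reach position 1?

23 = 1·20 + 3
20 = 6·3 + 2
3 = 1·2 + 1
2 = 2·1 + 0
Back-substituting gives 20·15 ≡ 1 (mod 23).

15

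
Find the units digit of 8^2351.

2

The units digit of 8^n cycles with period 4: 8, 4, 2, 6, …
2351 leaves remainder 3 on division by 4, so 8^2351 ends in 2.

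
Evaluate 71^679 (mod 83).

74

Successive squares of 71 mod 83: 71^1≡71, 71^2≡61, 71^4≡69, 71^8≡30, 71^16≡70, 71^32≡3, 71^64≡9, 71^128≡81, 71^256≡4, 71^512≡16.
Since 679 = 1 + 2 + 4 + 32 + 128 + 512 in binary, 71^679 ≡ 71·61·69·3·81·16 ≡ 74 (mod 83).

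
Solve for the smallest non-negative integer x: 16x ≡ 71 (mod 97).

59

16⁻¹ ≡ 91 (mod 97) because 16·91 = 1456 = 15·97 + 1.
Multiplying both sides by 91: x ≡ 91·71 = 6461 ≡ 59 (mod 97).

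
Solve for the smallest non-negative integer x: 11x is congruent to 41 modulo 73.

17

The inverse of 11 mod 73 is 20 (since 11·20 = 220 ≡ 1).
So x ≡ 20·41 = 820 ≡ 17 (mod 73).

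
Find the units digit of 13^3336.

1

The units digit of 13^n cycles with period 4: 3, 9, 7, 1, …
3336 mod 4 = 0, so the last digit matches 3^4 = 1.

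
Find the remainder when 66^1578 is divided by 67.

Successive squares of 66 mod 67: 66^1≡66, 66^2≡1, 66^4≡1, 66^8≡1, 66^16≡1, 66^32≡1, 66^64≡1, 66^128≡1, 66^256≡1, 66^512≡1, 66^1024≡1.
Since 1578 = 2 + 8 + 32 + 512 + 1024 in binary, 66^1578 ≡ 1·1·1·1·1 ≡ 1 (mod 67).

1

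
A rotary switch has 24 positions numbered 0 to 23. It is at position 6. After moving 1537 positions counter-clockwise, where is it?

Dividing 1537 by 24 gives quotient 64 and remainder 1.
(6 − 1) mod 24 = 5.

5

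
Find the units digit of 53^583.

7

Last digits of 3^n: 3, 9, 7, 1 (period 4).
583 mod 4 = 3, so the last digit matches 3^3 = 7.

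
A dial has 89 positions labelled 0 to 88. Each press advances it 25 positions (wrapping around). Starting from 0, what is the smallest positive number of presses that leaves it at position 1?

57

25·57 = 1425 = 16·89 + 1, so 25⁻¹ ≡ 57 (mod 89).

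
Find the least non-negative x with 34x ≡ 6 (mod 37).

The inverse of 34 mod 37 is 12 (since 34·12 = 408 ≡ 1).
Multiplying both sides by 12: x ≡ 12·6 = 72 ≡ 35 (mod 37).

35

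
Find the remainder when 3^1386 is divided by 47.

24

Square-and-reduce mod 47: 3^1≡3, 3^2≡9, 3^4≡34, 3^8≡28, 3^16≡32, 3^32≡37, 3^64≡6, 3^128≡36, 3^256≡27, 3^512≡24, 3^1024≡12.
Since 1386 = 2 + 8 + 32 + 64 + 256 + 1024 in binary, 3^1386 ≡ 9·28·37·6·27·12 ≡ 24 (mod 47).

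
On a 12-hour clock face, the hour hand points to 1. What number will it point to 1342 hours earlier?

3

Dividing 1342 by 12 gives quotient 111 and remainder 10.
1 − 10 → 3 on a 12-hour dial.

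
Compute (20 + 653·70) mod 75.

55

653·70 = 45710.
45710 = 609·75 + 35, so 45710 mod 75 = 35.
(20 + 35) mod 75 = 55.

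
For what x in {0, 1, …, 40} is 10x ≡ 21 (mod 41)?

10⁻¹ ≡ 37 (mod 41) because 10·37 = 370 = 9·41 + 1.
So x ≡ 37·21 = 777 ≡ 39 (mod 41).
Check: 10·39 = 390 = 9·41 + 21.

39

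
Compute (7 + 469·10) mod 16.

469·10 = 4690.
4690 = 293·16 + 2, so 4690 mod 16 = 2.
(7 + 2) mod 16 = 9.

9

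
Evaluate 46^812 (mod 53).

42

Successive squares of 46 mod 53: 46^1≡46, 46^2≡49, 46^4≡16, 46^8≡44, 46^16≡28, 46^32≡42, 46^64≡15, 46^128≡13, 46^256≡10, 46^512≡47.
812 = 4 + 8 + 32 + 256 + 512, so 46^812 ≡ 16·44·42·10·47 ≡ 42 (mod 53).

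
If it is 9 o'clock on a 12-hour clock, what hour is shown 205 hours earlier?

8

205 mod 12 = 1 (since 17·12 = 204).
9 − 1 → 8 on a 12-hour dial.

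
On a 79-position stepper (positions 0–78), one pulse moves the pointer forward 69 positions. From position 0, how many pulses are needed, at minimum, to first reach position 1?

71

69·71 = 4899 = 62·79 + 1, so 69⁻¹ ≡ 71 (mod 79).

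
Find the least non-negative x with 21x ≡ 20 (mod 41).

21⁻¹ ≡ 2 (mod 41) because 21·2 = 42 = 1·41 + 1.
Multiplying both sides by 2: x ≡ 2·20 = 40 ≡ 40 (mod 41).

40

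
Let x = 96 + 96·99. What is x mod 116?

96·99 = 9504.
9504 mod 116 = 108 (since 81·116 = 9396).
(96 + 108) mod 116 = 88.

88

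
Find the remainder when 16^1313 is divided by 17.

By repeated squaring mod 17: 16^1≡16, 16^2≡1, 16^4≡1, 16^8≡1, 16^16≡1, 16^32≡1, 16^64≡1, 16^128≡1, 16^256≡1, 16^512≡1, 16^1024≡1.
1313 = 1 + 32 + 256 + 1024, so 16^1313 ≡ 16·1·1·1 ≡ 16 (mod 17).

16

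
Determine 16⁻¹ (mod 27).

22

27 = 1·16 + 11
16 = 1·11 + 5
11 = 2·5 + 1
5 = 5·1 + 0
Back-substituting gives 16·22 ≡ 1 (mod 27).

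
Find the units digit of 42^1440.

6

Powers of 2 mod 10 repeat with period 4: 2, 4, 8, 6.
1440 leaves remainder 0 on division by 4, so 42^1440 ends in 6.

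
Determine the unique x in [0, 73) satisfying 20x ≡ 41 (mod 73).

13

The inverse of 20 mod 73 is 11 (since 20·11 = 220 ≡ 1).
So x ≡ 11·41 = 451 ≡ 13 (mod 73).
Check: 20·13 = 260 = 3·73 + 41.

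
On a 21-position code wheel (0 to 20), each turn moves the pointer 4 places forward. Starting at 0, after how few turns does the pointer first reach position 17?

20

The inverse of 4 mod 21 is 16 (since 4·16 = 64 ≡ 1).
Multiplying both sides by 16: x ≡ 16·17 = 272 ≡ 20 (mod 21).
Check: 4·20 = 80 = 3·21 + 17.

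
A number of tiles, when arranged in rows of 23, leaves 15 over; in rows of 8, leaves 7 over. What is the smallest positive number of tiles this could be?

15

x ≡ 7 (mod 8) gives x ∈ {7, 15}.
The first of these with x mod 23 = 15 is 15.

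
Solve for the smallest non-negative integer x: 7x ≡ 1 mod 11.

8

The inverse of 7 mod 11 is 8 (since 7·8 = 56 ≡ 1).
So x ≡ 8·1 = 8 ≡ 8 (mod 11).
Check: 7·8 = 56 = 5·11 + 1.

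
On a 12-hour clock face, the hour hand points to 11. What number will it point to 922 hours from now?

9

Dividing 922 by 12 gives quotient 76 and remainder 10.
11 + 10 → 9 on a 12-hour dial.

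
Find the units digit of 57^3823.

The units digit of 57^n cycles with period 4: 7, 9, 3, 1, …
3823 leaves remainder 3 on division by 4, so 57^3823 ends in 3.

3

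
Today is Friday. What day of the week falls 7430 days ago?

Tuesday

7430 − 1061·7 = 3, so 7430 ≡ 3 (mod 7).
Friday − 3 days → Tuesday.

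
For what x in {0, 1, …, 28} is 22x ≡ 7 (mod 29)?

The inverse of 22 mod 29 is 4 (since 22·4 = 88 ≡ 1).
Multiplying both sides by 4: x ≡ 4·7 = 28 ≡ 28 (mod 29).

28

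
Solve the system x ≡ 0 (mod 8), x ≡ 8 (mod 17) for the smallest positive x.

Since 17·1 ≡ 1 (mod 8), take x = 8 + 17·((0−8)·1 mod 8) = 8 + 17·0 = 8.
Check: 8 mod 8 = 0, 8 mod 17 = 8.

8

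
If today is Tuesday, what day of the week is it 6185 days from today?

Dividing 6185 by 7 gives quotient 883 and remainder 4.
Tuesday + 4 days → Saturday.

Saturday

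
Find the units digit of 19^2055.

The units digit of 19^n cycles with period 2: 9, 1, …
2055 leaves remainder 1 on division by 2, so 19^2055 ends in 9.

9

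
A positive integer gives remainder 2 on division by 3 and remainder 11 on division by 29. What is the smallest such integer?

11

Since 29·2 ≡ 1 (mod 3), take x = 11 + 29·((2−11)·2 mod 3) = 11 + 29·0 = 11.
Check: 11 mod 3 = 2, 11 mod 29 = 11.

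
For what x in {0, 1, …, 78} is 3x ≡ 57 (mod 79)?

3⁻¹ ≡ 53 (mod 79) because 3·53 = 159 = 2·79 + 1.
Multiplying both sides by 53: x ≡ 53·57 = 3021 ≡ 19 (mod 79).
Check: 3·19 = 57 = 0·79 + 57.

19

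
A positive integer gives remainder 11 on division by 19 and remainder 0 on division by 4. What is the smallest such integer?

68

x ≡ 0 (mod 4) gives x ∈ {0, 4, 8, 12, 16, 20, 24, 28, …}.
The first of these with x mod 19 = 11 is 68.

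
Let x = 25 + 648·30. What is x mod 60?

25

648·30 = 19440.
19440 = 324·60 + 0, so 19440 mod 60 = 0.
(25 + 0) mod 60 = 25.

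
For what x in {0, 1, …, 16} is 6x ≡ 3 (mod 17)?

The inverse of 6 mod 17 is 3 (since 6·3 = 18 ≡ 1).
So x ≡ 3·3 = 9 ≡ 9 (mod 17).
Check: 6·9 = 54 = 3·17 + 3.

9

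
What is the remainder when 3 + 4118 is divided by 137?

11

4118 − 30·137 = 8, so 4118 ≡ 8 (mod 137).
(3 + 8) mod 137 = 11.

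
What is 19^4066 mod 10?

1

Last digits of 9^n: 9, 1 (period 2).
4066 leaves remainder 0 on division by 2, so 19^4066 ends in 1.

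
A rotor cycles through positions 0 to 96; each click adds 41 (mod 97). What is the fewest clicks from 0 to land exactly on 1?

71

97 = 2·41 + 15
41 = 2·15 + 11
15 = 1·11 + 4
11 = 2·4 + 3
4 = 1·3 + 1
3 = 3·1 + 0
Back-substituting gives 41·71 ≡ 1 (mod 97).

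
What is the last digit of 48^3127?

Last digits of 8^n: 8, 4, 2, 6 (period 4).
3127 mod 4 = 3, so the last digit matches 8^3 = 2.

2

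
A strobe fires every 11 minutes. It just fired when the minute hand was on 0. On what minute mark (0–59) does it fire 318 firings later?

18

318·11 = 3498.
3498 − 58·60 = 18, so 3498 ≡ 18 (mod 60).
(0 + 18) mod 60 = 18.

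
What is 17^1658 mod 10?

Last digits of 7^n: 7, 9, 3, 1 (period 4).
1658 leaves remainder 2 on division by 4, so 17^1658 ends in 9.

9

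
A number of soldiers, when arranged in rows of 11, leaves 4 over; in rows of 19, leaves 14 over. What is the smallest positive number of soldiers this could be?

Since 19·7 ≡ 1 (mod 11), take x = 14 + 19·((4−14)·7 mod 11) = 14 + 19·7 = 147.
Check: 147 mod 11 = 4, 147 mod 19 = 14.

147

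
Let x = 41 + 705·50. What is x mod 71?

705·50 = 35250.
35250 − 496·71 = 34, so 35250 ≡ 34 (mod 71).
(41 + 34) mod 71 = 4.

4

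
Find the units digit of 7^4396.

Powers of 7 mod 10 repeat with period 4: 7, 9, 3, 1.
4396 leaves remainder 0 on division by 4, so 7^4396 ends in 1.

1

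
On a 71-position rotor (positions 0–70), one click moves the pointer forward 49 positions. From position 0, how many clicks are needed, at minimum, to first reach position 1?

29

71 = 1·49 + 22
49 = 2·22 + 5
22 = 4·5 + 2
5 = 2·2 + 1
2 = 2·1 + 0
Back-substituting gives 49·29 ≡ 1 (mod 71).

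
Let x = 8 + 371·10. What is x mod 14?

8

371·10 = 3710.
3710 − 265·14 = 0, so 3710 ≡ 0 (mod 14).
(8 + 0) mod 14 = 8.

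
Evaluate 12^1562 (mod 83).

Successive squares of 12 mod 83: 12^1≡12, 12^2≡61, 12^4≡69, 12^8≡30, 12^16≡70, 12^32≡3, 12^64≡9, 12^128≡81, 12^256≡4, 12^512≡16, 12^1024≡7.
1562 = 2 + 8 + 16 + 512 + 1024, so 12^1562 ≡ 61·30·70·16·7 ≡ 69 (mod 83).

69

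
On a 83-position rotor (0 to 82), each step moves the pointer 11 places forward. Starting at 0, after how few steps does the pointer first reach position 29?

63

11⁻¹ ≡ 68 (mod 83) because 11·68 = 748 = 9·83 + 1.
So x ≡ 68·29 = 1972 ≡ 63 (mod 83).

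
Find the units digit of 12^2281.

2

The units digit of 12^n cycles with period 4: 2, 4, 8, 6, …
2281 leaves remainder 1 on division by 4, so 12^2281 ends in 2.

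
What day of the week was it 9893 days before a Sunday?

Friday

9893 = 1413·7 + 2, so 9893 mod 7 = 2.
Sunday − 2 days → Friday.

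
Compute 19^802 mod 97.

Square-and-reduce mod 97: 19^1≡19, 19^2≡70, 19^4≡50, 19^8≡75, 19^16≡96, 19^32≡1, 19^64≡1, 19^128≡1, 19^256≡1, 19^512≡1.
802 = 2 + 32 + 256 + 512, so 19^802 ≡ 70·1·1·1 ≡ 70 (mod 97).

70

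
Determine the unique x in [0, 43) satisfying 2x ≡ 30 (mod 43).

2⁻¹ ≡ 22 (mod 43) because 2·22 = 44 = 1·43 + 1.
So x ≡ 22·30 = 660 ≡ 15 (mod 43).
Check: 2·15 = 30 = 0·43 + 30.

15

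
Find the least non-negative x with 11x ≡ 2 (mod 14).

11⁻¹ ≡ 9 (mod 14) because 11·9 = 99 = 7·14 + 1.
So x ≡ 9·2 = 18 ≡ 4 (mod 14).
Check: 11·4 = 44 = 3·14 + 2.

4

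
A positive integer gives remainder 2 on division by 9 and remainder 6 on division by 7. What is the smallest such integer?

Since 7·4 ≡ 1 (mod 9), take x = 6 + 7·((2−6)·4 mod 9) = 6 + 7·2 = 20.
Check: 20 mod 9 = 2, 20 mod 7 = 6.

20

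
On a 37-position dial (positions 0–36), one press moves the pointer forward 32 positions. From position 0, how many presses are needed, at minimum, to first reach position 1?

22

37 = 1·32 + 5
32 = 6·5 + 2
5 = 2·2 + 1
2 = 2·1 + 0
Back-substituting gives 32·22 ≡ 1 (mod 37).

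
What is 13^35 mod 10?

The units digit of 13^n cycles with period 4: 3, 9, 7, 1, …
35 mod 4 = 3, so the last digit matches 3^3 = 7.

7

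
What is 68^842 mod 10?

4

Powers of 8 mod 10 repeat with period 4: 8, 4, 2, 6.
842 leaves remainder 2 on division by 4, so 68^842 ends in 4.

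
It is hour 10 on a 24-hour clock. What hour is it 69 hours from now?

7

69 − 2·24 = 21, so 69 ≡ 21 (mod 24).
(10 + 21) mod 24 = 7.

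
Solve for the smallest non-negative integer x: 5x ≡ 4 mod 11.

3

The inverse of 5 mod 11 is 9 (since 5·9 = 45 ≡ 1).
So x ≡ 9·4 = 36 ≡ 3 (mod 11).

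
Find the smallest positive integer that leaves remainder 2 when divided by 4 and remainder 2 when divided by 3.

Since 3·3 ≡ 1 (mod 4), take x = 2 + 3·((2−2)·3 mod 4) = 2 + 3·0 = 2.
Check: 2 mod 4 = 2, 2 mod 3 = 2.

2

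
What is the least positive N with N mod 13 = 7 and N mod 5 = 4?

59

x ≡ 4 (mod 5) gives x ∈ {4, 9, 14, 19, 24, 29, 34, 39, …}.
The first of these with x mod 13 = 7 is 59.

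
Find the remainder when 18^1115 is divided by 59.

39

Successive squares of 18 mod 59: 18^1≡18, 18^2≡29, 18^4≡15, 18^8≡48, 18^16≡3, 18^32≡9, 18^64≡22, 18^128≡12, 18^256≡26, 18^512≡27, 18^1024≡21.
Since 1115 = 1 + 2 + 8 + 16 + 64 + 1024 in binary, 18^1115 ≡ 18·29·48·3·22·21 ≡ 39 (mod 59).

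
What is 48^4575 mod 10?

2

Powers of 8 mod 10 repeat with period 4: 8, 4, 2, 6.
4575 mod 4 = 3, so the last digit matches 8^3 = 2.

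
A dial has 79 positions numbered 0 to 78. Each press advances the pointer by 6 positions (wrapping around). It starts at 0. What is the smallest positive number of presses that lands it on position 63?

50

6⁻¹ ≡ 66 (mod 79) because 6·66 = 396 = 5·79 + 1.
Multiplying both sides by 66: x ≡ 66·63 = 4158 ≡ 50 (mod 79).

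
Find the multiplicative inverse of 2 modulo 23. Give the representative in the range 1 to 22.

2·12 = 24 = 1·23 + 1, so 2⁻¹ ≡ 12 (mod 23).

12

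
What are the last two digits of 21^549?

Square-and-reduce mod 100: 21^1≡21, 21^2≡41, 21^4≡81, 21^8≡61, 21^16≡21, 21^32≡41, 21^64≡81, 21^128≡61, 21^256≡21, 21^512≡41.
549 = 1 + 4 + 32 + 512, so 21^549 ≡ 21·81·41·41 ≡ 81 (mod 100).

81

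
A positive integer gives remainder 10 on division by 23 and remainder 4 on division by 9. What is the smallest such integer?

148

x ≡ 4 (mod 9) gives x ∈ {4, 13, 22, 31, 40, 49, 58, 67, …}.
The first of these with x mod 23 = 10 is 148.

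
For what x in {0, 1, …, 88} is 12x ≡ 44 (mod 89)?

63

12⁻¹ ≡ 52 (mod 89) because 12·52 = 624 = 7·89 + 1.
So x ≡ 52·44 = 2288 ≡ 63 (mod 89).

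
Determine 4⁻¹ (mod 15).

15 = 3·4 + 3
4 = 1·3 + 1
3 = 3·1 + 0
Back-substituting gives 4·4 ≡ 1 (mod 15).

4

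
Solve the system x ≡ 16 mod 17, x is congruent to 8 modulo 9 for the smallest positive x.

152

Since 9·2 ≡ 1 (mod 17), take x = 8 + 9·((16−8)·2 mod 17) = 8 + 9·16 = 152.
Check: 152 mod 17 = 16, 152 mod 9 = 8.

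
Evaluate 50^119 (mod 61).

Successive squares of 50 mod 61: 50^1≡50, 50^2≡60, 50^4≡1, 50^8≡1, 50^16≡1, 50^32≡1, 50^64≡1.
119 = 1 + 2 + 4 + 16 + 32 + 64, so 50^119 ≡ 50·60·1·1·1·1 ≡ 11 (mod 61).

11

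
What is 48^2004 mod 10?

6

The units digit of 48^n cycles with period 4: 8, 4, 2, 6, …
2004 leaves remainder 0 on division by 4, so 48^2004 ends in 6.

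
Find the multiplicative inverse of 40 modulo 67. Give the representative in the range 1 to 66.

67 = 1·40 + 27
40 = 1·27 + 13
27 = 2·13 + 1
13 = 13·1 + 0
Back-substituting gives 40·62 ≡ 1 (mod 67).

62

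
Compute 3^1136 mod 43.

9

Square-and-reduce mod 43: 3^1≡3, 3^2≡9, 3^4≡38, 3^8≡25, 3^16≡23, 3^32≡13, 3^64≡40, 3^128≡9, 3^256≡38, 3^512≡25, 3^1024≡23.
1136 = 16 + 32 + 64 + 1024, so 3^1136 ≡ 23·13·40·23 ≡ 9 (mod 43).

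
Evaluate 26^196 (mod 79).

Square-and-reduce mod 79: 26^1≡26, 26^2≡44, 26^4≡40, 26^8≡20, 26^16≡5, 26^32≡25, 26^64≡72, 26^128≡49.
Since 196 = 4 + 64 + 128 in binary, 26^196 ≡ 40·72·49 ≡ 26 (mod 79).

26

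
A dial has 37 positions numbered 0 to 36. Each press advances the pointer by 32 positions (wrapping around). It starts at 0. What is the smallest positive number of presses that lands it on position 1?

22

The inverse of 32 mod 37 is 22 (since 32·22 = 704 ≡ 1).
So x ≡ 22·1 = 22 ≡ 22 (mod 37).
Check: 32·22 = 704 = 19·37 + 1.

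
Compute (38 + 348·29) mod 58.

38

348·29 = 10092.
Dividing 10092 by 58 gives quotient 174 and remainder 0.
(38 + 0) mod 58 = 38.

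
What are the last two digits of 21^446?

By repeated squaring mod 100: 21^1≡21, 21^2≡41, 21^4≡81, 21^8≡61, 21^16≡21, 21^32≡41, 21^64≡81, 21^128≡61, 21^256≡21.
Since 446 = 2 + 4 + 8 + 16 + 32 + 128 + 256 in binary, 21^446 ≡ 41·81·61·21·41·61·21 ≡ 21 (mod 100).

21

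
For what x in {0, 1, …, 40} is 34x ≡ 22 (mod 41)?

The inverse of 34 mod 41 is 35 (since 34·35 = 1190 ≡ 1).
So x ≡ 35·22 = 770 ≡ 32 (mod 41).

32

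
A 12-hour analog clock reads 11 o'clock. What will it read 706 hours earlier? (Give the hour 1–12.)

1

706 mod 12 = 10 (since 58·12 = 696).
11 − 10 → 1 on a 12-hour dial.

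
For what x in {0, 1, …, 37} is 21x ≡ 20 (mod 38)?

10

The inverse of 21 mod 38 is 29 (since 21·29 = 609 ≡ 1).
So x ≡ 29·20 = 580 ≡ 10 (mod 38).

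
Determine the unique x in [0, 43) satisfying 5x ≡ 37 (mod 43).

5⁻¹ ≡ 26 (mod 43) because 5·26 = 130 = 3·43 + 1.
So x ≡ 26·37 = 962 ≡ 16 (mod 43).

16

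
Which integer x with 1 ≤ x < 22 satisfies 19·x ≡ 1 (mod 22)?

22 = 1·19 + 3
19 = 6·3 + 1
3 = 3·1 + 0
Back-substituting gives 19·7 ≡ 1 (mod 22).

7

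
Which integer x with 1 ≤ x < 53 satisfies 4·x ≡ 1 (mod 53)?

40

4·40 = 160 = 3·53 + 1, so 4⁻¹ ≡ 40 (mod 53).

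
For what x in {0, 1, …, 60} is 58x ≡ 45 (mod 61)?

46

The inverse of 58 mod 61 is 20 (since 58·20 = 1160 ≡ 1).
So x ≡ 20·45 = 900 ≡ 46 (mod 61).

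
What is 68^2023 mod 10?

2

The units digit of 68^n cycles with period 4: 8, 4, 2, 6, …
2023 leaves remainder 3 on division by 4, so 68^2023 ends in 2.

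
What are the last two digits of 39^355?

By repeated squaring mod 100: 39^1≡39, 39^2≡21, 39^4≡41, 39^8≡81, 39^16≡61, 39^32≡21, 39^64≡41, 39^128≡81, 39^256≡61.
355 = 1 + 2 + 32 + 64 + 256, so 39^355 ≡ 39·21·21·41·61 ≡ 99 (mod 100).

99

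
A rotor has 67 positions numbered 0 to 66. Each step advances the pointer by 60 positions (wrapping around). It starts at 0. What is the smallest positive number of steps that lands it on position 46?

60⁻¹ ≡ 19 (mod 67) because 60·19 = 1140 = 17·67 + 1.
Multiplying both sides by 19: x ≡ 19·46 = 874 ≡ 3 (mod 67).
Check: 60·3 = 180 = 2·67 + 46.

3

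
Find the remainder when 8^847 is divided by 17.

Successive squares of 8 mod 17: 8^1≡8, 8^2≡13, 8^4≡16, 8^8≡1, 8^16≡1, 8^32≡1, 8^64≡1, 8^128≡1, 8^256≡1, 8^512≡1.
847 = 1 + 2 + 4 + 8 + 64 + 256 + 512, so 8^847 ≡ 8·13·16·1·1·1·1 ≡ 15 (mod 17).

15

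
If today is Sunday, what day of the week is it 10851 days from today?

Monday

10851 = 1550·7 + 1, so 10851 mod 7 = 1.
Sunday + 1 day → Monday.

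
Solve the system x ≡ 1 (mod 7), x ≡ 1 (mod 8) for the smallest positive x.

1

x ≡ 1 (mod 7) gives x ∈ {1}.
The first of these with x mod 8 = 1 is 1.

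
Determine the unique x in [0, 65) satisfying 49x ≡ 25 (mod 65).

49⁻¹ ≡ 4 (mod 65) because 49·4 = 196 = 3·65 + 1.
Multiplying both sides by 4: x ≡ 4·25 = 100 ≡ 35 (mod 65).

35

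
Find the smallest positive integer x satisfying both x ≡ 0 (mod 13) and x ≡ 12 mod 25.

Since 25·12 ≡ 1 (mod 13), take x = 12 + 25·((0−12)·12 mod 13) = 12 + 25·12 = 312.
Check: 312 mod 13 = 0, 312 mod 25 = 12.

312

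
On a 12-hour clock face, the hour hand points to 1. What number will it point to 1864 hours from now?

1864 = 155·12 + 4, so 1864 mod 12 = 4.
1 + 4 → 5 on a 12-hour dial.

5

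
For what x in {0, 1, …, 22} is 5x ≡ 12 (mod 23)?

5⁻¹ ≡ 14 (mod 23) because 5·14 = 70 = 3·23 + 1.
So x ≡ 14·12 = 168 ≡ 7 (mod 23).
Check: 5·7 = 35 = 1·23 + 12.

7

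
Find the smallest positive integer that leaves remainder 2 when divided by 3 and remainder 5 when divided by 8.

x ≡ 2 (mod 3) gives x ∈ {2, 5}.
The first of these with x mod 8 = 5 is 5.

5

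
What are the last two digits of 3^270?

49

By repeated squaring mod 100: 3^1≡3, 3^2≡9, 3^4≡81, 3^8≡61, 3^16≡21, 3^32≡41, 3^64≡81, 3^128≡61, 3^256≡21.
Since 270 = 2 + 4 + 8 + 256 in binary, 3^270 ≡ 9·81·61·21 ≡ 49 (mod 100).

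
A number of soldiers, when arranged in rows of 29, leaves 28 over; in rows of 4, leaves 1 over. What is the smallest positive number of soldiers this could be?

57

x ≡ 1 (mod 4) gives x ∈ {1, 5, 9, 13, 17, 21, 25, 29, …}.
The first of these with x mod 29 = 28 is 57.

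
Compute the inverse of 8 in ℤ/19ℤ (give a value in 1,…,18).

19 = 2·8 + 3
8 = 2·3 + 2
3 = 1·2 + 1
2 = 2·1 + 0
Back-substituting gives 8·12 ≡ 1 (mod 19).

12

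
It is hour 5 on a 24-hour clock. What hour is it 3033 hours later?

14

3033 mod 24 = 9 (since 126·24 = 3024).
(5 + 9) mod 24 = 14.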